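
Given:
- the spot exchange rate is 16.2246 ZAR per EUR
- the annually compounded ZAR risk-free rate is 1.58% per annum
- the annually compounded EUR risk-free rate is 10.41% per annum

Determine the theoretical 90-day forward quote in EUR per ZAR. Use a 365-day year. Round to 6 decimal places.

0.062915

T = 90/365 years.
ZAR growth factor: (1 + 0.0158)^(90/365) = 1.0038729.
EUR growth factor: (1 + 0.1041)^(90/365) = 1.0247191.
So F = 16.2246 × 1.0038729 / 1.0247191 = 15.89454 (ZAR/EUR).
Invert for EUR per ZAR: 1 / 15.89454 = 0.062915.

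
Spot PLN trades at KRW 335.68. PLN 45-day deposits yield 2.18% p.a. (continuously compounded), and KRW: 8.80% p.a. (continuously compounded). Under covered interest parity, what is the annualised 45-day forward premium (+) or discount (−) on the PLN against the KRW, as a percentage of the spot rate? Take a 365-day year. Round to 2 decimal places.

+6.65%

T = 45/365 years.
No-arbitrage forward: 335.68 × 1.0109084 / 1.0026913 = 338.43091 KRW/PLN.
Annualised premium = (F − S)/S × (1/T) = (338.43091 − 335.68)/335.68 ÷ (45/365) = 6.65%.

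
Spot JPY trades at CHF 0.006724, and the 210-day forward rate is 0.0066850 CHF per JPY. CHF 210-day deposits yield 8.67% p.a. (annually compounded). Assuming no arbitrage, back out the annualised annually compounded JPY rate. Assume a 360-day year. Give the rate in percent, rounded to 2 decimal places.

9.76%

T = 210/360 years.
By CIP, F/S equals the CHF-to-JPY growth ratio: 0.006685/0.006724 = 0.9941999.
CHF growth factor: (1 + 0.0867)^(210/360) = 1.049697.
That pins the JPY growth at 1.0558209.
r = 1.0558209^(360/210) − 1 = 0.097591 → 9.76%.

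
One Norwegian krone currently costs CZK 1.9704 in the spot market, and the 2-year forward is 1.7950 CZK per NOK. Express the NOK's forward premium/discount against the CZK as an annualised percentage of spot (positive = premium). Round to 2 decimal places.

-4.45%

T = 2 years.
(F − S)/S = (1.7950 − 1.9704)/1.9704 = -0.0890175.
Per annum: -0.0890175 / 2 = -0.044509 = -4.45%.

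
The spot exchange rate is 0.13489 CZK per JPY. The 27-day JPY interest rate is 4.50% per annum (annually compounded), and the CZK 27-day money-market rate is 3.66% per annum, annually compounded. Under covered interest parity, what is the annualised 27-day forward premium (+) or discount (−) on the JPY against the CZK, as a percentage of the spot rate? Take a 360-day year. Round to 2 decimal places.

T = 27/360 years.
No-arbitrage forward: 0.13489 × 1.0026996 / 1.0033067 = 0.13480838 CZK/JPY.
(F − S)/S ÷ T = (0.13480838 − 0.13489)/0.13489/(27/360) = -0.008068 → -0.81%.

-0.81%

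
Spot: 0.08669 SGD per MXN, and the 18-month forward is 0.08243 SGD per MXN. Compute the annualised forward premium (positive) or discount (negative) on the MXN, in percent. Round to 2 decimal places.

T = 18/12 years.
(F − S)/S = (0.08243 − 0.08669)/0.08669 = -0.0491406.
Annualise by dividing by T: -0.0491406 / (18/12) = -0.032760 → -3.28%.

-3.28%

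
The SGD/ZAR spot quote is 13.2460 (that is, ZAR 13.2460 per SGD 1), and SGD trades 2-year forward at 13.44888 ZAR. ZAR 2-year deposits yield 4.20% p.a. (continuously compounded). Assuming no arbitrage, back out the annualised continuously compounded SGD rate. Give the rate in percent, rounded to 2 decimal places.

3.44%

T = 2 years.
F/S = 13.44888/13.246 = 1.0153163 = (growth of ZAR) / (growth of SGD).
The ZAR side grows by e^(0.0420×2) = 1.0876289.
So the SGD growth factor = 1.0712217.
Take logs: ln 1.0712217 / 2 = 0.034400, so 3.44%.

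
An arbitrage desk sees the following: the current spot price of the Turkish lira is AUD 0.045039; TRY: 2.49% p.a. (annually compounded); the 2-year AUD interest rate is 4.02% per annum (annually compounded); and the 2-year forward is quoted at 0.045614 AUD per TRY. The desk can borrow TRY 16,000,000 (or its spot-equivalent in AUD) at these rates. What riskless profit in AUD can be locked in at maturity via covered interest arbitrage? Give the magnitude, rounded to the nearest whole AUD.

AUD 13,105

T = 2 years.
Invest the TRY and cover forward: 16,000,000 × 1.05042001 × 0.045614 = AUD 766,621.73.
Convert at spot and invest in AUD: 16,000,000 × 0.045039 × 1.08201604 = AUD 779,726.73.
The quoted forward undervalues TRY, so borrow TRY, convert to AUD at spot, deposit the AUD at 4.02%, and buy TRY forward at 0.045614 to cover the loan.
The gap between the two covered legs is AUD 13,105.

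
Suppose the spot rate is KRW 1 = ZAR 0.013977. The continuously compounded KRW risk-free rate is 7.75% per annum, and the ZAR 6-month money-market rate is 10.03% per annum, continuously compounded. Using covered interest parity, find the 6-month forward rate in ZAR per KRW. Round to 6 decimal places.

T = 6/12 years.
ZAR accumulates by e^(0.1003×6/12) = 1.0514288.
KRW growth factor: e^(0.0775×6/12) = 1.0395106.
So F = 0.013977 × 1.0514288 / 1.0395106 = 0.01413725 (ZAR/KRW).

0.014137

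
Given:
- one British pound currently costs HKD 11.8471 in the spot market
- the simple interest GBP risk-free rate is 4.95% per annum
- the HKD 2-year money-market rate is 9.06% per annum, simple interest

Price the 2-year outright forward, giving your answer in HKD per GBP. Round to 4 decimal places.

T = 2 years.
HKD growth factor: 1 + 0.0906×2 = 1.181200.
GBP accumulates by 1 + 0.0495×2 = 1.099000.
So F = 11.8471 × 1.181200 / 1.099000 = 12.733207 (HKD/GBP).

12.7332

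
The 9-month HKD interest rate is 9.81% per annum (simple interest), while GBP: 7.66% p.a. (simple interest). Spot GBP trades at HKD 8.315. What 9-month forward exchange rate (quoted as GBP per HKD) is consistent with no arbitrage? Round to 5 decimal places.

T = 9/12 years.
HKD growth factor: 1 + 0.0981×9/12 = 1.073575.
GBP accumulates by 1 + 0.0766×9/12 = 1.057450.
Forward (HKD per GBP) = 8.315 × 1.073575 / 1.057450 = 8.441795.
Invert for GBP per HKD: 1 / 8.441795 = 0.11846.

0.11846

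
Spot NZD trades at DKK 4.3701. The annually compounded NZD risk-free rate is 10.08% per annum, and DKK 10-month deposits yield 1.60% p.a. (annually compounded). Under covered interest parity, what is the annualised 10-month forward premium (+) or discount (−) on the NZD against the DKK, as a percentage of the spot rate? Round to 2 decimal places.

T = 10/12 years.
No-arbitrage forward: 4.3701 × 1.0133157 / 1.0833206 = 4.0877012 DKK/NZD.
Annualised premium = (F − S)/S × (1/T) = (4.0877012 − 4.3701)/4.3701 ÷ (10/12) = -7.75%.

-7.75%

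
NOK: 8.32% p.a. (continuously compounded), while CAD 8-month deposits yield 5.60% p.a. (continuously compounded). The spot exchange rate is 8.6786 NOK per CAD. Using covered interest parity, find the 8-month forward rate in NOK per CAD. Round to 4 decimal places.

8.8374

T = 8/12 years.
Growth of 1 NOK over T: e^(0.0832×8/12) = 1.0570338.
Growth of 1 CAD over T: e^(0.0560×8/12) = 1.038039.
So F = 8.6786 × 1.0570338 / 1.038039 = 8.837407 (NOK/CAD).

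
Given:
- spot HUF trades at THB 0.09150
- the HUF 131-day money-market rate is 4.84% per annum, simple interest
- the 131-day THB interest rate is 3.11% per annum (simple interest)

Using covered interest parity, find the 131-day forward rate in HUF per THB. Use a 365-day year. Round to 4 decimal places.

10.9961

T = 131/365 years.
THB growth factor: 1 + 0.0311×131/365 = 1.01116192.
HUF accumulates by 1 + 0.0484×131/365 = 1.01737096.
Forward (THB per HUF) = 0.0915 × 1.01116192 / 1.01737096 = 0.090941573.
Quoted the other way: 1/0.090941573 = 10.9961 HUF per THB.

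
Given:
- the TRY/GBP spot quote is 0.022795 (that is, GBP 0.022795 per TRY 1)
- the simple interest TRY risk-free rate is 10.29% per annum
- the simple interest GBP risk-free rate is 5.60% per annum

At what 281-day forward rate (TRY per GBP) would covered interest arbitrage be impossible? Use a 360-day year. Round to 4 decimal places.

45.4080

T = 281/360 years.
GBP accumulates by 1 + 0.0560×281/360 = 1.04371111.
TRY growth factor: 1 + 0.1029×281/360 = 1.08031917.
So F = 0.022795 × 1.04371111 / 1.08031917 = 0.022022561 (GBP/TRY).
Quoted the other way: 1/0.022022561 = 45.4080 TRY per GBP.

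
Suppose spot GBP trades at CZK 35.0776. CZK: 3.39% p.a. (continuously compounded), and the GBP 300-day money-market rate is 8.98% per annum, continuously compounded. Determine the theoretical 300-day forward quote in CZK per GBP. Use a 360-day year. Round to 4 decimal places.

33.4810

T = 300/360 years.
CZK accumulates by e^(0.0339×300/360) = 1.02865282.
GBP growth factor: e^(0.0898×300/360) = 1.07770452.
So F = 35.0776 × 1.02865282 / 1.07770452 = 33.481044 (CZK/GBP).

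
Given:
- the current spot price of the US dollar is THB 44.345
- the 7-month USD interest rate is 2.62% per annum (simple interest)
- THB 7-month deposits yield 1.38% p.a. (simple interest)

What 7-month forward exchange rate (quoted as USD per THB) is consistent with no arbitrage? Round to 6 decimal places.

T = 7/12 years.
THB accumulates by 1 + 0.0138×7/12 = 1.008050.
Growth of 1 USD over T: 1 + 0.0262×7/12 = 1.0152833.
Forward (THB per USD) = 44.345 × 1.008050 / 1.0152833 = 44.02907.
Invert for USD per THB: 1 / 44.02907 = 0.022712.

0.022712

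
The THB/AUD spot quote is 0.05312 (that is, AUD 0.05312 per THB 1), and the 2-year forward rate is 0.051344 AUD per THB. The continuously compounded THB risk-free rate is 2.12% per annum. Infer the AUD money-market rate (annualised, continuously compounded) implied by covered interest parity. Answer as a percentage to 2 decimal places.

0.42%

T = 2 years.
By CIP, F/S equals the AUD-to-THB growth ratio: 0.051344/0.05312 = 0.9665663.
The THB side grows by e^(0.0212×2) = 1.0433117.
Hence g_AUD = 1.0084299.
Take logs: ln 1.0084299 / 2 = 0.004197, so 0.42%.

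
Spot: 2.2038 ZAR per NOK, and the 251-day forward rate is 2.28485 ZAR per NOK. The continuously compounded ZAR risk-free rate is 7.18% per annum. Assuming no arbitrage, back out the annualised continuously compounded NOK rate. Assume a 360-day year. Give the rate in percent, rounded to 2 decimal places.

2.00%

T = 251/360 years.
F/S = 2.28485/2.2038 = 1.0367774 = (growth of ZAR) / (growth of NOK).
The ZAR side grows by e^(0.0718×251/360) = 1.0513348.
That pins the NOK growth at 1.014041.
r = ln(1.014041)/(251/360) = 0.019998 → 2.00%.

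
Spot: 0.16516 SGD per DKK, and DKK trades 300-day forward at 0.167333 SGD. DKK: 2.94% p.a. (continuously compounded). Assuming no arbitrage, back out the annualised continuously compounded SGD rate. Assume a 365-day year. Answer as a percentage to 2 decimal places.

4.53%

T = 300/365 years.
CIP gives F = S · g_SGD/g_DKK, so g_SGD/g_DKK = 0.167333/0.16516 = 1.0131569.
DKK growth factor: e^(0.0294×300/365) = 1.0244587.
Hence g_SGD = 1.0379374.
r = ln(1.0379374)/(300/365) = 0.045303 → 4.53%.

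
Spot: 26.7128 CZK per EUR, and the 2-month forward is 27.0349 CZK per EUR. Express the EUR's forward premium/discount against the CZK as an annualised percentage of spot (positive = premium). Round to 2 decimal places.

+7.23%

T = 2/12 years.
Period premium: (27.0349 − 26.7128)/26.7128 = 0.0120579.
×(1/T) gives 7.23% p.a.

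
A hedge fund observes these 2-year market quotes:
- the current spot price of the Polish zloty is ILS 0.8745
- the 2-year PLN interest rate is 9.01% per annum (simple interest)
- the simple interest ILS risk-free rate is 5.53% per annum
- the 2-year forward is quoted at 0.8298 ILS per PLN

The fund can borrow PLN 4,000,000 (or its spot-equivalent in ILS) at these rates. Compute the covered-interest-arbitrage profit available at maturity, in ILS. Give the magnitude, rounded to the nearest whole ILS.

ILS 32,441

T = 2 years.
Invest the PLN and cover forward: 4,000,000 × 1.180200 × 0.8298 = ILS 3,917,319.84.
Convert at spot and invest in ILS: 4,000,000 × 0.8745 × 1.110600 = ILS 3,884,878.80.
The quoted forward overvalues PLN, so borrow ILS, buy PLN at spot, deposit the PLN at 9.01%, and sell the proceeds forward at 0.8298.
Profit = 3,917,319.84 − 3,884,878.80 = ILS 32,441.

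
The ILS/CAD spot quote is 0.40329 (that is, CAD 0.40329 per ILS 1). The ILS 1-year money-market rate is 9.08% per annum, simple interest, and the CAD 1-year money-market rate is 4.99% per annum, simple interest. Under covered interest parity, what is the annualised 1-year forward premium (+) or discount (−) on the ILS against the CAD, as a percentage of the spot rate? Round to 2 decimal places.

-3.75%

T = 1 year.
No-arbitrage forward: 0.40329 × 1.049900 / 1.090800 = 0.38816847 CAD/ILS.
Annualised premium = (F − S)/S × (1/T) = (0.38816847 − 0.40329)/0.40329 ÷ 1 = -3.75%.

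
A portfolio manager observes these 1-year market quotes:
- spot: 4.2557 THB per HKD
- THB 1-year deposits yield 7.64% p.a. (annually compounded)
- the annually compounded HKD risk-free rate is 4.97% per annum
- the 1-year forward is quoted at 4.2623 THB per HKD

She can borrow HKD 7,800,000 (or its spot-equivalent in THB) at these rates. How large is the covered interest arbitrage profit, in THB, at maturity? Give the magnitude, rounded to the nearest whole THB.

T = 1 year.
Keep in HKD, deliver into the forward: 7,800,000·1.049700·4.2623 = THB 34,898,263.22.
Swap to THB now, deposit: 7,800,000·4.2557·1.076400 = THB 35,730,516.74.
The quoted forward undervalues HKD, so borrow HKD, convert to THB at spot, deposit the THB at 7.64%, and buy HKD forward at 4.2623 to cover the loan.
Arbitrage profit = |34,898,263.22 − 35,730,516.74| = THB 832,254.

THB 832,254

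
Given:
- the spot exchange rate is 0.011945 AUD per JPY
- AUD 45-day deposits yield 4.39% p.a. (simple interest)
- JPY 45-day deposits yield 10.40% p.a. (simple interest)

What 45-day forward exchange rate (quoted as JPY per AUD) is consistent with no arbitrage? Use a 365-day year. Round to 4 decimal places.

84.3340

T = 45/365 years.
AUD growth factor: 1 + 0.0439×45/365 = 1.00541233.
Growth of 1 JPY over T: 1 + 0.1040×45/365 = 1.01282192.
Forward (AUD per JPY) = 0.011945 × 1.00541233 / 1.01282192 = 0.011857613.
Quoted the other way: 1/0.011857613 = 84.3340 JPY per AUD.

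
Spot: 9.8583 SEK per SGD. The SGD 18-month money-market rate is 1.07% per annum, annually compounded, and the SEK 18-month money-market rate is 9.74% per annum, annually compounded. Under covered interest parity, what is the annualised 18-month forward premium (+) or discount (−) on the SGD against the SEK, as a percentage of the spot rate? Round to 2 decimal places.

+8.76%

T = 18/12 years.
F = S · g_SEK/g_SGD = 9.8583 × 1.1496018/1.0160929 = 11.1536252.
(F − S)/S ÷ T = (11.1536252 − 9.8583)/9.8583/(18/12) = 0.087596 → 8.76%.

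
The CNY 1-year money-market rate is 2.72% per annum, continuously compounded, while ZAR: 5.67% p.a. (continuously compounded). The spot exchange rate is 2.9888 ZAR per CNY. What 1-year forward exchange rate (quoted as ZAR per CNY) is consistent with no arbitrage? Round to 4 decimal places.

T = 1 year.
ZAR accumulates by e^(0.0567×1) = 1.0583383.
CNY accumulates by e^(0.0272×1) = 1.0275733.
Forward (ZAR per CNY) = 2.9888 × 1.0583383 / 1.0275733 = 3.078283.

3.0783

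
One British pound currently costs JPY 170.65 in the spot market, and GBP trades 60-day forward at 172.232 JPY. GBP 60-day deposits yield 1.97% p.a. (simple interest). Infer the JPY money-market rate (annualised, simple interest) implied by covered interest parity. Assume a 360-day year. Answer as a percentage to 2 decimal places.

7.55%

T = 60/360 years.
F/S = 172.232/170.65 = 1.0092704 = (growth of JPY) / (growth of GBP).
The GBP side grows by 1 + 0.0197×60/360 = 1.0032833.
Hence g_JPY = 1.0125841.
(1.0125841 − 1)/T = 0.075505, i.e. 7.55%.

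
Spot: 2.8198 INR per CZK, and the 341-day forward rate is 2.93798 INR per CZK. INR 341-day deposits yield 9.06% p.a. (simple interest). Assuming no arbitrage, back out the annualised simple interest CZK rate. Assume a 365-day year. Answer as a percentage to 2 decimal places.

T = 341/365 years.
F/S = 2.93798/2.8198 = 1.0419108 = (growth of INR) / (growth of CZK).
INR growth factor: 1 + 0.0906×341/365 = 1.0846427.
Hence g_CZK = 1.041013.
(1.041013 − 1)/T = 0.043900, i.e. 4.39%.

4.39%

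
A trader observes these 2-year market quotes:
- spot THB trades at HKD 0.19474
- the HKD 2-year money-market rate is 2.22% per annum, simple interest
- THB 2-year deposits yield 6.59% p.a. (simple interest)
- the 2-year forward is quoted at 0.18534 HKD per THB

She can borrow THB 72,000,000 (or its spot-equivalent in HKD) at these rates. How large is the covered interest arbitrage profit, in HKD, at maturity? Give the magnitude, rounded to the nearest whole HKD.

HKD 459,458

T = 2 years.
Keep in THB, deliver into the forward: 72,000,000·1.131800·0.18534 = HKD 15,103,282.46.
Swap to HKD now, deposit: 72,000,000·0.19474·1.044400 = HKD 14,643,824.83.
The quoted forward overvalues THB, so borrow HKD, buy THB at spot, deposit the THB at 6.59%, and sell the proceeds forward at 0.18534.
Profit = 15,103,282.46 − 14,643,824.83 = HKD 459,458.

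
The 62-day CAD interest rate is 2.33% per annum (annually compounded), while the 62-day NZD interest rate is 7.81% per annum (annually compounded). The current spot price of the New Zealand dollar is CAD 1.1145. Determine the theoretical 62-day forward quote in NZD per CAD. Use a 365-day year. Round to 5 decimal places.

T = 62/365 years.
CAD accumulates by (1 + 0.0233)^(62/365) = 1.0039201.
NZD accumulates by (1 + 0.0781)^(62/365) = 1.0128557.
Forward (CAD per NZD) = 1.1145 × 1.0039201 / 1.0128557 = 1.104668.
Invert for NZD per CAD: 1 / 1.104668 = 0.90525.

0.90525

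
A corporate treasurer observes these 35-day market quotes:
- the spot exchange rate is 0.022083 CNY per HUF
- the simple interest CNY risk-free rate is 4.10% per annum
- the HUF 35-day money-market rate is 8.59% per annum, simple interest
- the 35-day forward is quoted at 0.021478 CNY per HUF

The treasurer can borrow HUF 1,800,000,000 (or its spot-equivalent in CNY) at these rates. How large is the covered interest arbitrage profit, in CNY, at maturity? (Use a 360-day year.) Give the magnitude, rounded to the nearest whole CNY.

CNY 924,577

T = 35/360 years.
Route A — deposit HUF, sell forward: 1,800,000,000 × 1.0083513889 × 0.021478 = CNY 38,983,268.04.
Route B — convert at spot, deposit CNY: 1,800,000,000 × 0.022083 × 1.0039861111 = CNY 39,907,845.52.
The quoted forward undervalues HUF, so borrow HUF, convert to CNY at spot, deposit the CNY at 4.10%, and buy HUF forward at 0.021478 to cover the loan.
Profit = 39,907,845.52 − 38,983,268.04 = CNY 924,577.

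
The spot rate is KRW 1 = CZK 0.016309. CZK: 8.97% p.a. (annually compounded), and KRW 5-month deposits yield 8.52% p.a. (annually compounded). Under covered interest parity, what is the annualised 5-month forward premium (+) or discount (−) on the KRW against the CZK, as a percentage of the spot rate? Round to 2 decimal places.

+0.41%

T = 5/12 years.
F = S · g_CZK/g_KRW = 0.016309 × 1.0364409/1.0346554 = 0.016337144.
Annualised premium = (F − S)/S × (1/T) = (0.016337144 − 0.016309)/0.016309 ÷ (5/12) = 0.41%.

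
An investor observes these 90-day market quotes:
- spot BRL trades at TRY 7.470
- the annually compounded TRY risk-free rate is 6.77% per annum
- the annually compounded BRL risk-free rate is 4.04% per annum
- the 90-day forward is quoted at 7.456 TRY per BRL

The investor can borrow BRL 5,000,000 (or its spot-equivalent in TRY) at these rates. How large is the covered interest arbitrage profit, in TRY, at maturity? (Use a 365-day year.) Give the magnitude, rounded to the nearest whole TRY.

T = 90/365 years.
Invest the BRL and cover forward: 5,000,000 × 1.0098135191 × 7.456 = TRY 37,645,847.99.
Convert at spot and invest in TRY: 5,000,000 × 7.470 × 1.0162835168 = TRY 37,958,189.35.
The quoted forward undervalues BRL, so borrow BRL, convert to TRY at spot, deposit the TRY at 6.77%, and buy BRL forward at 7.456 to cover the loan.
Arbitrage profit = |37,645,847.99 − 37,958,189.35| = TRY 312,341.

TRY 312,341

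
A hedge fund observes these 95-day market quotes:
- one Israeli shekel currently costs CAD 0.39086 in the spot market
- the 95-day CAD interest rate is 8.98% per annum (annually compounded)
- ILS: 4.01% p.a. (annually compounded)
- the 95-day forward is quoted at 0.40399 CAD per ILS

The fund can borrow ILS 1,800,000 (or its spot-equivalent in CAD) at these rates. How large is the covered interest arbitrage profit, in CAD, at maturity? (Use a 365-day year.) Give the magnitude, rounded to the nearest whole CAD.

T = 95/365 years.
Invest the ILS and cover forward: 1,800,000 × 1.01028569 × 0.40399 = CAD 734,661.57.
Convert at spot and invest in CAD: 1,800,000 × 0.39086 × 1.02263441 = CAD 719,472.39.
The quoted forward overvalues ILS, so borrow CAD, buy ILS at spot, deposit the ILS at 4.01%, and sell the proceeds forward at 0.40399.
The gap between the two covered legs is CAD 15,189.

CAD 15,189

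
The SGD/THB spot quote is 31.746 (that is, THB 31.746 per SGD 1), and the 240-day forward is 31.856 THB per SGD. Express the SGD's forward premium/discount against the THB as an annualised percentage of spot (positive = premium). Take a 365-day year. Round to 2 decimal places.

T = 240/365 years.
Period premium: (31.856 − 31.746)/31.746 = 0.0034650.
×(1/T) gives 0.53% p.a.

+0.53%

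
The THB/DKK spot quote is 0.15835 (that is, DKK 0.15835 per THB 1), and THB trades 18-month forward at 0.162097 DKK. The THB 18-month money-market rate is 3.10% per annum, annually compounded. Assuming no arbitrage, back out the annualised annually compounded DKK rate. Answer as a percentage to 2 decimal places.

T = 18/12 years.
By CIP, F/S equals the DKK-to-THB growth ratio: 0.162097/0.15835 = 1.0236628.
The THB side grows by (1 + 0.0310)^(18/12) = 1.0468585.
Hence g_DKK = 1.0716301.
Annualise: 1.0716301^(12/18) − 1 = 0.047201 = 4.72%.

4.72%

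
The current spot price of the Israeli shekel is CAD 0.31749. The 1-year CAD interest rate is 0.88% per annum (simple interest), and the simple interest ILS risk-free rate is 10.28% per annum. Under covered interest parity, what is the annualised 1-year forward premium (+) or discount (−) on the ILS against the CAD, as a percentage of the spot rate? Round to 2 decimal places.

T = 1 year.
CIP forward (CAD per ILS) = 0.31749 × 1.008800/1.102800 = 0.29042792.
Annualised premium = (F − S)/S × (1/T) = (0.29042792 − 0.31749)/0.31749 ÷ 1 = -8.52%.

-8.52%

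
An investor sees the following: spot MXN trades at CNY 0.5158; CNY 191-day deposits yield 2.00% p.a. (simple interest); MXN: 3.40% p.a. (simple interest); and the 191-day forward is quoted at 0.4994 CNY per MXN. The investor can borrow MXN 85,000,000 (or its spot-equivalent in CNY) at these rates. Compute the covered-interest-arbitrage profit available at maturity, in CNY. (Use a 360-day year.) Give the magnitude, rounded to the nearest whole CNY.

CNY 1,093,490

T = 191/360 years.
Invest the MXN and cover forward: 85,000,000 × 1.0180388889 × 0.4994 = CNY 43,214,732.79.
Convert at spot and invest in CNY: 85,000,000 × 0.5158 × 1.0106111111 = CNY 44,308,222.94.
The quoted forward undervalues MXN, so borrow MXN, convert to CNY at spot, deposit the CNY at 2.00%, and buy MXN forward at 0.4994 to cover the loan.
Profit = 44,308,222.94 − 43,214,732.79 = CNY 1,093,490.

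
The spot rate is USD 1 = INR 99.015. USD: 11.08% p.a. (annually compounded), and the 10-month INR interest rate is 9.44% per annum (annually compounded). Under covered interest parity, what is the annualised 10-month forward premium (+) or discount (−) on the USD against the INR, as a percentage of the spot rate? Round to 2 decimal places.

T = 10/12 years.
F = S · g_INR/g_USD = 99.015 × 1.0780694/1.0915155 = 97.795260.
(F − S)/S ÷ T = (97.795260 − 99.015)/99.015/(10/12) = -0.014782 → -1.48%.

-1.48%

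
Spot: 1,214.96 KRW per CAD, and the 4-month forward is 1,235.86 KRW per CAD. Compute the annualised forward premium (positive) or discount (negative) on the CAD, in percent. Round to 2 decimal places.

T = 4/12 years.
Period premium: (1235.86 − 1214.96)/1214.96 = 0.0172022.
Per annum: 0.0172022 / (4/12) = 0.051607 = 5.16%.

+5.16%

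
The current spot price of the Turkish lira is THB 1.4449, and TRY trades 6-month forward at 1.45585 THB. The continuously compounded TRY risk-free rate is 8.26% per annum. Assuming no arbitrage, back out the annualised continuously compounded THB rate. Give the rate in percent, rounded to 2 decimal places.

9.77%

T = 6/12 years.
CIP gives F = S · g_THB/g_TRY, so g_THB/g_TRY = 1.45585/1.4449 = 1.0075784.
The TRY side grows by e^(0.0826×6/12) = 1.0421647.
So the THB growth factor = 1.0500626.
r = ln(1.0500626)/(6/12) = 0.097700 → 9.77%.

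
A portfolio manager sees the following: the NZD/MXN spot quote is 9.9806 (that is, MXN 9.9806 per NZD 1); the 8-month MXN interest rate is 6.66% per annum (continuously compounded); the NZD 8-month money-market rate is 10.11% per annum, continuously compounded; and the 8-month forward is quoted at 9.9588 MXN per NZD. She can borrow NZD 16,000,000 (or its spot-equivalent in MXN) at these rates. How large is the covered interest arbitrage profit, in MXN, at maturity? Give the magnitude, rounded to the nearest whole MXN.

T = 8/12 years.
Invest the NZD and cover forward: 16,000,000 × 1.06972328192 × 9.9588 = MXN 170,450,563.52.
Convert at spot and invest in MXN: 16,000,000 × 9.9806 × 1.04540043144 = MXN 166,939,576.74.
The quoted forward overvalues NZD, so borrow MXN, buy NZD at spot, deposit the NZD at 10.11%, and sell the proceeds forward at 9.9588.
Arbitrage profit = |170,450,563.52 − 166,939,576.74| = MXN 3,510,987.

MXN 3,510,987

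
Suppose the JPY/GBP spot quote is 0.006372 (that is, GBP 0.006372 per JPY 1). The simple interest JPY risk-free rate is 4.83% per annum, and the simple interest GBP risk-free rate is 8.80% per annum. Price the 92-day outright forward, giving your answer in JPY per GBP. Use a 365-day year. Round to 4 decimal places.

T = 92/365 years.
Growth of 1 GBP over T: 1 + 0.0880×92/365 = 1.022180822.
Growth of 1 JPY over T: 1 + 0.0483×92/365 = 1.012174247.
Forward (GBP per JPY) = 0.006372 × 1.022180822 / 1.012174247 = 0.00643499498.
Invert for JPY per GBP: 1 / 0.00643499498 = 155.4003.

155.4003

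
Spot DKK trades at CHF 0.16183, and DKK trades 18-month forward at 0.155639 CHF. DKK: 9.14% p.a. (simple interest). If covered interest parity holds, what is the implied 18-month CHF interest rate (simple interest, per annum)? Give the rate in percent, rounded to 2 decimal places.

T = 18/12 years.
F/S = 0.155639/0.16183 = 0.9617438 = (growth of CHF) / (growth of DKK).
DKK growth factor: 1 + 0.0914×18/12 = 1.137100.
That pins the CHF growth at 1.0935989.
r = (1.0935989 − 1)/(18/12) = 0.062399 → 6.24%.

6.24%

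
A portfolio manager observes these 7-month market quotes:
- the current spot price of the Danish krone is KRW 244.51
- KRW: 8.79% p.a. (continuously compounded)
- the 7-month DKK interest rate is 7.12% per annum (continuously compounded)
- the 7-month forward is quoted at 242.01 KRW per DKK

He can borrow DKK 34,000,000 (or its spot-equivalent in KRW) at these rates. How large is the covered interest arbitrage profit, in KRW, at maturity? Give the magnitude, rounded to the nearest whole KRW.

KRW 173,437,433

T = 7/12 years.
Route A — deposit DKK, sell forward: 34,000,000 × 1.042407908203 × 242.01 = KRW 8,577,286,687.38.
Route B — convert at spot, deposit KRW: 34,000,000 × 244.51 × 1.052612321873 = KRW 8,750,724,119.92.
The quoted forward undervalues DKK, so borrow DKK, convert to KRW at spot, deposit the KRW at 8.79%, and buy DKK forward at 242.01 to cover the loan.
The gap between the two covered legs is KRW 173,437,433.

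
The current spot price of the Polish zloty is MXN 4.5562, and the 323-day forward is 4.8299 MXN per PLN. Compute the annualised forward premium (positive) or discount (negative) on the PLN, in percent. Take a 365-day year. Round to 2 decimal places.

+6.79%

T = 323/365 years.
Period premium: (4.8299 − 4.5562)/4.5562 = 0.0600720.
Annualise by dividing by T: 0.0600720 / (323/365) = 0.067883 → 6.79%.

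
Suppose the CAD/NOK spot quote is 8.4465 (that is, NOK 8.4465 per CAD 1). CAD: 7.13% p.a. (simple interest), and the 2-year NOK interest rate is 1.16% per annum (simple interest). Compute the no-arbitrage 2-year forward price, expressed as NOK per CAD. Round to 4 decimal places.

T = 2 years.
NOK accumulates by 1 + 0.0116×2 = 1.023200.
Growth of 1 CAD over T: 1 + 0.0713×2 = 1.142600.
Forward (NOK per CAD) = 8.4465 × 1.023200 / 1.142600 = 7.563853.

7.5639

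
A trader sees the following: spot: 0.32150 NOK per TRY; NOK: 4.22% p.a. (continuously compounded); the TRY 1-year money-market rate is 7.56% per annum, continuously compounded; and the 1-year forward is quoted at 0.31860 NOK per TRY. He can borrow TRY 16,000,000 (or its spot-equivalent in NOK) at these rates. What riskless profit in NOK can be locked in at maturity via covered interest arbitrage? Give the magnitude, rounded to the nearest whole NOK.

NOK 132,198

T = 1 year.
Route A — deposit TRY, sell forward: 16,000,000 × 1.078531075 × 0.31860 = NOK 5,497,920.01.
Route B — convert at spot, deposit NOK: 16,000,000 × 0.32150 × 1.043103079 = NOK 5,365,722.24.
The quoted forward overvalues TRY, so borrow NOK, buy TRY at spot, deposit the TRY at 7.56%, and sell the proceeds forward at 0.31860.
Arbitrage profit = |5,497,920.01 − 5,365,722.24| = NOK 132,198.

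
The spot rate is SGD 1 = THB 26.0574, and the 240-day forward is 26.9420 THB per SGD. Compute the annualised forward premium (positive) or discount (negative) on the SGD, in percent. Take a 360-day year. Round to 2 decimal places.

+5.09%

T = 240/360 years.
Period premium: (26.9420 − 26.0574)/26.0574 = 0.0339481.
Per annum: 0.0339481 / (240/360) = 0.050922 = 5.09%.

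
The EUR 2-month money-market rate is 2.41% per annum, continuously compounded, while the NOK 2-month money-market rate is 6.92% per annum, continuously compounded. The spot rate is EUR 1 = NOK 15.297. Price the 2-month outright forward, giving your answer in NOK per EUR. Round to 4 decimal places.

T = 2/12 years.
NOK growth factor: e^(0.0692×2/12) = 1.0116001.
EUR accumulates by e^(0.0241×2/12) = 1.00402474.
So F = 15.297 × 1.0116001 / 1.00402474 = 15.412416 (NOK/EUR).

15.4124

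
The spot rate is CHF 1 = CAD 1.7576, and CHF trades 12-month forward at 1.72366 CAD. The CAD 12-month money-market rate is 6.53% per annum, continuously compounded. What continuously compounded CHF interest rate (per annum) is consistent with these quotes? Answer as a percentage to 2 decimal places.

T = 1 year.
By CIP, F/S equals the CAD-to-CHF growth ratio: 1.72366/1.7576 = 0.9806896.
The CAD side grows by e^(0.0653×1) = 1.0674792.
So the CHF growth factor = 1.0884985.
Take logs: ln 1.0884985 / 1 = 0.084799, so 8.48%.

8.48%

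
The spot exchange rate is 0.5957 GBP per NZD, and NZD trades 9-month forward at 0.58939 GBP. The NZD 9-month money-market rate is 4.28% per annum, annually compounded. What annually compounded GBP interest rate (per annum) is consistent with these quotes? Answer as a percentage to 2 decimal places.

T = 9/12 years.
CIP gives F = S · g_GBP/g_NZD, so g_GBP/g_NZD = 0.58939/0.5957 = 0.9894074.
The NZD side grows by (1 + 0.0428)^(9/12) = 1.0319313.
Hence g_GBP = 1.0210005.
Annualise: 1.0210005^(12/9) − 1 = 0.028098 = 2.81%.

2.81%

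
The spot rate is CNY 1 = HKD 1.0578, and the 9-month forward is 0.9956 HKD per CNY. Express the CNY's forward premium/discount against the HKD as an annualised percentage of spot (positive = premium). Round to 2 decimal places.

-7.84%

T = 9/12 years.
CNY trades forward at -5.88013% vs spot over the period.
×(1/T) gives -7.84% p.a.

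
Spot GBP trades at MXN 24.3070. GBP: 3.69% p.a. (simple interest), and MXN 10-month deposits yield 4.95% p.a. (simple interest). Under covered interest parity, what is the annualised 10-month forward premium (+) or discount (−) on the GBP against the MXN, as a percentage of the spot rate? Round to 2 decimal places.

+1.22%

T = 10/12 years.
No-arbitrage forward: 24.307 × 1.041250 / 1.030750 = 24.5546095 MXN/GBP.
(F − S)/S ÷ T = (24.5546095 − 24.307)/24.307/(10/12) = 0.012224 → 1.22%.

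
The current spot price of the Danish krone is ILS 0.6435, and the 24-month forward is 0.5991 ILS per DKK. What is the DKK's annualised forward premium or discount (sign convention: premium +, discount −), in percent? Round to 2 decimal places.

T = 2 years.
Period premium: (0.5991 − 0.6435)/0.6435 = -0.0689977.
Per annum: -0.0689977 / 2 = -0.034499 = -3.45%.

-3.45%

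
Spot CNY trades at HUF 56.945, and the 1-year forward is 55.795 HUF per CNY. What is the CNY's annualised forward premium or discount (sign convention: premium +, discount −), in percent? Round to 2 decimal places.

-2.02%

T = 1 year.
(F − S)/S = (55.795 − 56.945)/56.945 = -0.0201949.
Per annum: -0.0201949 / 1 = -0.020195 = -2.02%.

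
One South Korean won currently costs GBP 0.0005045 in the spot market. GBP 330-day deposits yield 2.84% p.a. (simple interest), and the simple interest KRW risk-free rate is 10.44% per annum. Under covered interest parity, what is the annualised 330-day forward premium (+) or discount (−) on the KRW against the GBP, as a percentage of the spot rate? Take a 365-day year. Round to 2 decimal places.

-6.94%

T = 330/365 years.
F = S · g_GBP/g_KRW = 0.0005045 × 1.0256767/1.094389 = 0.0004728245.
(F − S)/S ÷ T = (0.0004728245 − 0.0005045)/0.0005045/(330/365) = -0.069445 → -6.94%.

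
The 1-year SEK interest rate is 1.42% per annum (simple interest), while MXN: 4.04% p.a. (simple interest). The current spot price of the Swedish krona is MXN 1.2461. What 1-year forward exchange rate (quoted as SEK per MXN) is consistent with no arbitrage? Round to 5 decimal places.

T = 1 year.
MXN accumulates by 1 + 0.0404×1 = 1.040400.
Growth of 1 SEK over T: 1 + 0.0142×1 = 1.014200.
So F = 1.2461 × 1.040400 / 1.014200 = 1.278291 (MXN/SEK).
Quoted the other way: 1/1.278291 = 0.78229 SEK per MXN.

0.78229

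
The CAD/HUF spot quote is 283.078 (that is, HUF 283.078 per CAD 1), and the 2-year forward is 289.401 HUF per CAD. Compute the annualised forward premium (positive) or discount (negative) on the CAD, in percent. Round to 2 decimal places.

+1.12%

T = 2 years.
Period premium: (289.401 − 283.078)/283.078 = 0.0223366.
Per annum: 0.0223366 / 2 = 0.011168 = 1.12%.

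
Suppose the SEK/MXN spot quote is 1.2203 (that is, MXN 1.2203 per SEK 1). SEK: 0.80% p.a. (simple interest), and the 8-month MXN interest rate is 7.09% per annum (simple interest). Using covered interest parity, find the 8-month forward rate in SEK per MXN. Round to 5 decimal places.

T = 8/12 years.
Growth of 1 MXN over T: 1 + 0.0709×8/12 = 1.0472667.
SEK growth factor: 1 + 0.0080×8/12 = 1.0053333.
So F = 1.2203 × 1.0472667 / 1.0053333 = 1.271200 (MXN/SEK).
Invert for SEK per MXN: 1 / 1.271200 = 0.78666.

0.78666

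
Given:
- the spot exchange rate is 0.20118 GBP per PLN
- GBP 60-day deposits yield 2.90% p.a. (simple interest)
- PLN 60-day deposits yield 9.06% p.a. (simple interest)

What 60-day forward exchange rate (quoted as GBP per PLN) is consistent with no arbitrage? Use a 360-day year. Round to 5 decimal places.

T = 60/360 years.
Growth of 1 GBP over T: 1 + 0.0290×60/360 = 1.0048333.
Growth of 1 PLN over T: 1 + 0.0906×60/360 = 1.015100.
CIP: F = S · (grow GBP)/(grow PLN) = 0.20118 × 1.0048333/1.015100 = 0.1991453 GBP per PLN.

0.19915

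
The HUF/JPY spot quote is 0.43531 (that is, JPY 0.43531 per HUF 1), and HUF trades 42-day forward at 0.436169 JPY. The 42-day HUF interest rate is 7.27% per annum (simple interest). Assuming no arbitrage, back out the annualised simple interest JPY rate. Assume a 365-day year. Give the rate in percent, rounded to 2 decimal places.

T = 42/365 years.
CIP gives F = S · g_JPY/g_HUF, so g_JPY/g_HUF = 0.436169/0.43531 = 1.0019733.
The HUF side grows by 1 + 0.0727×42/365 = 1.0083655.
That pins the JPY growth at 1.0103553.
r = (1.0103553 − 1)/(42/365) = 0.089992 → 9.00%.

9.00%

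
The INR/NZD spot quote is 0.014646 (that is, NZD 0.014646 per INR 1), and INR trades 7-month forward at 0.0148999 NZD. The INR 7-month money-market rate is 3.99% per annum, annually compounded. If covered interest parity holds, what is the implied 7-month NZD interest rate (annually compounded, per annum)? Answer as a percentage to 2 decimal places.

7.10%

T = 7/12 years.
By CIP, F/S equals the NZD-to-INR growth ratio: 0.0148999/0.014646 = 1.0173358.
The INR side grows by (1 + 0.0399)^(7/12) = 1.0230851.
Hence g_NZD = 1.0408211.
Annualise: 1.0408211^(12/7) − 1 = 0.070995 = 7.10%.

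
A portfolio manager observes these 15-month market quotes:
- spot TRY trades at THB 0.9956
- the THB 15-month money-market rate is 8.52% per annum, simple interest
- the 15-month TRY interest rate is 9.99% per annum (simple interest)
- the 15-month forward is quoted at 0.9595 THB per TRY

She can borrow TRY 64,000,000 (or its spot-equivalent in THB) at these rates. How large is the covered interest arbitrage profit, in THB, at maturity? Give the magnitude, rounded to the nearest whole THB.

THB 1,428,086

T = 15/12 years.
Route A — deposit TRY, sell forward: 64,000,000 × 1.124875 × 0.9595 = THB 69,076,324.00.
Route B — convert at spot, deposit THB: 64,000,000 × 0.9956 × 1.106500 = THB 70,504,409.60.
The quoted forward undervalues TRY, so borrow TRY, convert to THB at spot, deposit the THB at 8.52%, and buy TRY forward at 0.9595 to cover the loan.
Arbitrage profit = |69,076,324.00 − 70,504,409.60| = THB 1,428,086.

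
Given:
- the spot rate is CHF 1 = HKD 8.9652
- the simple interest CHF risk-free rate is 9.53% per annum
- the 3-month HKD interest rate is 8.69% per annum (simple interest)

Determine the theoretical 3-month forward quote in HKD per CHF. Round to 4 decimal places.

8.9468

T = 3/12 years.
HKD growth factor: 1 + 0.0869×3/12 = 1.021725.
CHF growth factor: 1 + 0.0953×3/12 = 1.023825.
Forward (HKD per CHF) = 8.9652 × 1.021725 / 1.023825 = 8.946811.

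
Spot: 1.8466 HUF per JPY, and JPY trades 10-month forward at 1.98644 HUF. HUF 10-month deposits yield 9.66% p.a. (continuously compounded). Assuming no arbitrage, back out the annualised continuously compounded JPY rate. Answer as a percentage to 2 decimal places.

T = 10/12 years.
CIP gives F = S · g_HUF/g_JPY, so g_HUF/g_JPY = 1.98644/1.8466 = 1.0757284.
The HUF side grows by e^(0.0966×10/12) = 1.0838288.
So the JPY growth factor = 1.0075302.
Take logs: ln 1.0075302 / (10/12) = 0.009002, so 0.90%.

0.90%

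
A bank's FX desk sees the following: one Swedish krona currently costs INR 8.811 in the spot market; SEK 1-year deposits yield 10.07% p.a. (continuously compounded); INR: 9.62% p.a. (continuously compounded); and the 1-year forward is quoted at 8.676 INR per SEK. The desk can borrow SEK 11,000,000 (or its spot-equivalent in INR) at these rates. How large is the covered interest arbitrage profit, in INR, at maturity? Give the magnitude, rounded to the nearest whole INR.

T = 1 year.
Invest the SEK and cover forward: 11,000,000 × 1.1059448085 × 8.676 = INR 105,546,948.74.
Convert at spot and invest in INR: 11,000,000 × 8.811 × 1.1009792378 = INR 106,708,008.71.
The quoted forward undervalues SEK, so borrow SEK, convert to INR at spot, deposit the INR at 9.62%, and buy SEK forward at 8.676 to cover the loan.
The gap between the two covered legs is INR 1,161,060.

INR 1,161,060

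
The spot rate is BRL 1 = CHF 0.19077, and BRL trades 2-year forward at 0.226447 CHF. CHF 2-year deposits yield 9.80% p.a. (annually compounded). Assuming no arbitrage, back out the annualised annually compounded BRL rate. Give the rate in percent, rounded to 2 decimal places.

0.78%

T = 2 years.
F/S = 0.226447/0.19077 = 1.1870158 = (growth of CHF) / (growth of BRL).
The CHF side grows by (1 + 0.0980)^2 = 1.205604.
That pins the BRL growth at 1.0156596.
Annualise: 1.0156596^(1/2) − 1 = 0.007799 = 0.78%.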